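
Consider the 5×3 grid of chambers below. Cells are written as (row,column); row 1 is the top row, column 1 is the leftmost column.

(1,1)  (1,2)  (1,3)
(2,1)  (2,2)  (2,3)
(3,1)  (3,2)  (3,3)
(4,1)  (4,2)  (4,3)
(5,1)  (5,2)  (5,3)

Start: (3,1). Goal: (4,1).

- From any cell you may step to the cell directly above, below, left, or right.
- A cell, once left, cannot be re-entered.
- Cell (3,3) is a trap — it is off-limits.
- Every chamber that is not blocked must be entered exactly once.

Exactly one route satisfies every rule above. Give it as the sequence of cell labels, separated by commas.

Need to visit all 14 open cells exactly once, starting at (3,1) and ending at (4,1).
Cell (5,1) has only two open neighbours ((4,1) and (5,2)), so the path must pass straight through it: one of those is the cell it's entered from and the other is where it exits.
Route from (3,1): 2× up (reaching (1,1)), 2× right (reaching (1,3)), down to (2,3), left to (2,2), 2× down (reaching (4,2)), right to (4,3), down to (5,3), 2× left (reaching (5,1)), up to (4,1) — 13 moves in all.
Check: all 14 open cells covered.

(3,1), (2,1), (1,1), (1,2), (1,3), (2,3), (2,2), (3,2), (4,2), (4,3), (5,3), (5,2), (5,1), (4,1)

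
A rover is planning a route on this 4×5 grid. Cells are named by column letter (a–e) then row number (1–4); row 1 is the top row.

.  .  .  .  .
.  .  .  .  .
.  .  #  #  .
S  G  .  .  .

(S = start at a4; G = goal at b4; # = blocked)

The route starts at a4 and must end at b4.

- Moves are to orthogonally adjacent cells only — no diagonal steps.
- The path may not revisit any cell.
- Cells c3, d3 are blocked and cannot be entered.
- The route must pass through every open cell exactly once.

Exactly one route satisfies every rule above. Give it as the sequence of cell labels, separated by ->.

Need to visit all 18 open cells exactly once, starting at a4 and ending at b4.
Cell e3 has only two open neighbours (e2 and e4), so the path must pass straight through it: one of those is the cell it's entered from and the other is where it exits.
Route from a4: up 1 to a3, right 1 to b3, up 1 to b2, left 1 to a2, up 1 to a1, right 2 to c1, down 1 to c2, right 1 to d2, up 1 to d1, right 1 to e1, down 3 to e4, left 3 to b4 — 17 moves in all.
Check: all 18 open cells covered.

a4 -> a3 -> b3 -> b2 -> a2 -> a1 -> b1 -> c1 -> c2 -> d2 -> d1 -> e1 -> e2 -> e3 -> e4 -> d4 -> c4 -> b4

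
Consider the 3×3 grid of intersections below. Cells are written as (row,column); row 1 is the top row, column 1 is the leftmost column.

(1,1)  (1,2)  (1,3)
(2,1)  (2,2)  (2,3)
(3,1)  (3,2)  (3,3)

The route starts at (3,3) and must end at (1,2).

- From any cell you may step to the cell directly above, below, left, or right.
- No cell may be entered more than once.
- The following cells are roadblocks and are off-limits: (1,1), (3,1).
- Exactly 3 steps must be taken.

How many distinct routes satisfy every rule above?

3

Need simple routes of exactly 3 moves from (3,3) to (1,2) (Manhattan distance 3, so 0 moves are spent on a detour and 0 undoing it).
Enumerating: (3,3) (2,3) (1,3) (1,2) | (3,3) (2,3) (2,2) (1,2) | (3,3) (3,2) (2,2) (1,2).
That gives 3 routes.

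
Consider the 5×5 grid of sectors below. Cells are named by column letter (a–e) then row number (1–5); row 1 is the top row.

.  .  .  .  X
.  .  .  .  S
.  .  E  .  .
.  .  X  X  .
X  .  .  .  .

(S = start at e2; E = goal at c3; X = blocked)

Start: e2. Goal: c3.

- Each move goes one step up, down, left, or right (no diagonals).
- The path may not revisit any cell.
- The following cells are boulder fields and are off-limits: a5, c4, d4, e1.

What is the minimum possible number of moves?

The Manhattan distance from e2 to c3 is |2−3| + |5−3| = 3, so at least 3 moves are needed.
A route of 3 moves achieves this: e2 → e3 → d3 → c3.
Since 3 matches the lower bound, it is optimal.

3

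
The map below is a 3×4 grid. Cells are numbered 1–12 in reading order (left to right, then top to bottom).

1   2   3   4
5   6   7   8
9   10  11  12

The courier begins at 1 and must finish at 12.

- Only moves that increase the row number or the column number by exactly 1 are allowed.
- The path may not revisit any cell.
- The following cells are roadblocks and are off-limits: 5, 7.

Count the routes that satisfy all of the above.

A right/down-only route from 1 to 12 makes exactly 2 down-moves and 3 right-moves in some order.
With no other constraints that would be C(5,2) = 10 routes.
Subtract routes through each blocked cell (inclusion–exclusion for overlaps): − through 5: 4 − through 7: 6 + through 5&7: 2 → 2.
That gives 2 routes.

2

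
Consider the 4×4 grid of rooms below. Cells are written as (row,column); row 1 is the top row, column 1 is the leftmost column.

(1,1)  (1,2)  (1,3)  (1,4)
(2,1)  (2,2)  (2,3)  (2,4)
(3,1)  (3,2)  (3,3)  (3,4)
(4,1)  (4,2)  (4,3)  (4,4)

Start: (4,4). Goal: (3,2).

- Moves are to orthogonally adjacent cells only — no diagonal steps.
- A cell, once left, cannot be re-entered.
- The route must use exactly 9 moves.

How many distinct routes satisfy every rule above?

Need simple routes of exactly 9 moves from (4,4) to (3,2) (Manhattan distance 3, so 3 moves are spent on a detour and 3 undoing it).
Branch systematically from the start, pruning whenever the remaining move budget drops below the Manhattan distance to (3,2) or differs from it in parity. Grouping the completions by first move — via (3,4): 19; via (4,3): 12 — and summing: 19 + 12 = 31.
That gives 31 routes.

31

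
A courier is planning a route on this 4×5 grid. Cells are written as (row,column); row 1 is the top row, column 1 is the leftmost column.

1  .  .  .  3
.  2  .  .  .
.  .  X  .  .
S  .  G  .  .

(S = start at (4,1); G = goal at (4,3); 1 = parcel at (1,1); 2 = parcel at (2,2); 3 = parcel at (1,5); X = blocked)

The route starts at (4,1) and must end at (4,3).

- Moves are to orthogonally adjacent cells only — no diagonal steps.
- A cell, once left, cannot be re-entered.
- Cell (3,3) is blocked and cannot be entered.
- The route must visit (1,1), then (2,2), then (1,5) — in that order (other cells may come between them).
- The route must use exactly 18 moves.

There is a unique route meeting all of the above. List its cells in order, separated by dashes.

The waypoints must appear in the order (1,1), (2,2), (1,5), with no cell reused.
Route from (4,1): right 1 to (4,2), up 1 to (3,2), left 1 to (3,1), up 2 to (1,1), right 1 to (1,2), down 1 to (2,2), right 1 to (2,3), up 1 to (1,3), right 2 to (1,5), down 1 to (2,5), left 1 to (2,4), down 1 to (3,4), right 1 to (3,5), down 1 to (4,5), left 2 to (4,3) — 18 moves in all.
Check: order respected (1 at step 5, 2 at step 7, 3 at step 11); 18 moves as required.

(4,1) - (4,2) - (3,2) - (3,1) - (2,1) - (1,1) - (1,2) - (2,2) - (2,3) - (1,3) - (1,4) - (1,5) - (2,5) - (2,4) - (3,4) - (3,5) - (4,5) - (4,4) - (4,3)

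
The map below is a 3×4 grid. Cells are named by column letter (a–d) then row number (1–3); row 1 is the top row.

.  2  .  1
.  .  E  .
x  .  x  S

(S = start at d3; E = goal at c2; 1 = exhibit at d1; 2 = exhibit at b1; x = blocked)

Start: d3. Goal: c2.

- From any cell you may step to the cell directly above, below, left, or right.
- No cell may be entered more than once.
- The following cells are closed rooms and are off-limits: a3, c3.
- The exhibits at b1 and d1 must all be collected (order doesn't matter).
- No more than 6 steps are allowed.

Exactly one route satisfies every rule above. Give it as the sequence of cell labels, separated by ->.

The budget equals the shortest possible length, so every move has to be on a shortest route through the required cells.
Route from d3: up 2 to d1, left 2 to b1, down 1 to b2, right 1 to c2 — 6 moves in all.
Check: all required cells visited; 6 ≤ 6 moves.

d3 -> d2 -> d1 -> c1 -> b1 -> b2 -> c2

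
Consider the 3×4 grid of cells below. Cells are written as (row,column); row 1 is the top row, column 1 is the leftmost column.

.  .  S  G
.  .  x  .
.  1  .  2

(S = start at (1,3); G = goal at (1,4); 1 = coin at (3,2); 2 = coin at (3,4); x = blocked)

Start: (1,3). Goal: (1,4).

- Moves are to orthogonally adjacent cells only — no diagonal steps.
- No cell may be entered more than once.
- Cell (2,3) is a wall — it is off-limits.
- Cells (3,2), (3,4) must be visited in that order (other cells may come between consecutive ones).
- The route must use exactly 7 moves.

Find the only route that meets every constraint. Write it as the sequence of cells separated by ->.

The waypoints must appear in the order (3,2), (3,4), with no cell reused.
Route from (1,3): left to (1,2), 2× down (reaching (3,2)), 2× right (reaching (3,4)), 2× up (reaching (1,4)) — 7 moves in all.
Check: order respected (1 at step 3, 2 at step 5); 7 moves as required.

(1,3) -> (1,2) -> (2,2) -> (3,2) -> (3,3) -> (3,4) -> (2,4) -> (1,4)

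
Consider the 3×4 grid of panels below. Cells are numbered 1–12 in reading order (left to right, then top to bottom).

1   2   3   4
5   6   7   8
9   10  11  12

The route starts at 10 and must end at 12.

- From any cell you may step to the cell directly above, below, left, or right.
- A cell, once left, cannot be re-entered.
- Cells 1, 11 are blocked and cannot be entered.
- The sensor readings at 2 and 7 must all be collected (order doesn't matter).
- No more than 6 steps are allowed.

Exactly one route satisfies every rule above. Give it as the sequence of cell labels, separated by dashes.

10 - 6 - 2 - 3 - 7 - 8 - 12

The budget equals the shortest possible length, so every move has to be on a shortest route through the required cells.
Route from 10: up 2 to 2, right 1 to 3, down 1 to 7, right 1 to 8, down 1 to 12 — 6 moves in all.
Check: all required cells visited; 6 ≤ 6 moves.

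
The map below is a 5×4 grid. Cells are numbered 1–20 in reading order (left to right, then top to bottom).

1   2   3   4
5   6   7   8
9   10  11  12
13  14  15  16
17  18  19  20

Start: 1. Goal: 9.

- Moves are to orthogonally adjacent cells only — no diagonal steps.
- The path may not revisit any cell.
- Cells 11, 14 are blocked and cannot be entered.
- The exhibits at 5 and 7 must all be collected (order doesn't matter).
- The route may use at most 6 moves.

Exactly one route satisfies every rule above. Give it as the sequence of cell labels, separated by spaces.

The 6-move cap with required stops at 5, 7 leaves no slack for detours.
Route from 1: 2× right (reaching 3), down to 7, 2× left (reaching 5), down to 9 — 6 moves in all.
Check: all required cells visited; 6 ≤ 6 moves.

1 2 3 7 6 5 9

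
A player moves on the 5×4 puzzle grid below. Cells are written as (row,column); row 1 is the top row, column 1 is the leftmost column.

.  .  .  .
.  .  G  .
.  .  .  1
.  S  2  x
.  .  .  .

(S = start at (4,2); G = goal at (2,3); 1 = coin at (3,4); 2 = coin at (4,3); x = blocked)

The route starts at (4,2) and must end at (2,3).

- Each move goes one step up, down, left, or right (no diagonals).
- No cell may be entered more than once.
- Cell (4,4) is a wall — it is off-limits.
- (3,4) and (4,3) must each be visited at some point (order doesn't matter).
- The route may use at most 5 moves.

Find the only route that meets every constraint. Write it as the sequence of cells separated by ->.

(4,2) -> (4,3) -> (3,3) -> (3,4) -> (2,4) -> (2,3)

The budget equals the shortest possible length, so every move has to be on a shortest route through the required cells.
Route from (4,2): right to (4,3), up to (3,3), right to (3,4), up to (2,4), left to (2,3) — 5 moves in all.
Check: all required cells visited; 5 ≤ 5 moves.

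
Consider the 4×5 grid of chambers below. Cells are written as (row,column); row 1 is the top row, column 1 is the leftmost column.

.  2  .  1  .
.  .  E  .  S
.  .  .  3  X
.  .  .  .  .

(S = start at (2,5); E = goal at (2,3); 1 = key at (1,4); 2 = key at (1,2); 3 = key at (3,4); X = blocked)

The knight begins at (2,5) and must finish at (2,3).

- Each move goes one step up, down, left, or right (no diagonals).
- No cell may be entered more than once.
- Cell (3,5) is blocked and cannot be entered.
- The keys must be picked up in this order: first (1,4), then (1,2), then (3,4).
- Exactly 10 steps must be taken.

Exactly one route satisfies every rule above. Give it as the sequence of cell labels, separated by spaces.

The waypoints must appear in the order (1,4), (1,2), (3,4), with no cell reused.
Route from (2,5): up 1 to (1,5), left 3 to (1,2), down 2 to (3,2), right 2 to (3,4), up 1 to (2,4), left 1 to (2,3) — 10 moves in all.
Check: order respected (1 at step 2, 2 at step 4, 3 at step 8); 10 moves as required.

(2,5) (1,5) (1,4) (1,3) (1,2) (2,2) (3,2) (3,3) (3,4) (2,4) (2,3)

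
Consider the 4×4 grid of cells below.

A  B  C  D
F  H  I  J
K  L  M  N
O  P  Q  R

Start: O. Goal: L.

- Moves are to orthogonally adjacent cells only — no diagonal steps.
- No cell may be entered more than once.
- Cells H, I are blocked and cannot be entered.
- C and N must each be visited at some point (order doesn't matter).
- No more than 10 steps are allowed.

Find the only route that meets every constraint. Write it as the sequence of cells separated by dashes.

O - K - F - A - B - C - D - J - N - M - L

Any route must reach C and N and still end at L within 10 moves, so the order of the required stops is forced.
Route from O: up 3 to A, right 3 to D, down 2 to N, left 2 to L — 10 moves in all.
Check: all required cells visited; 10 ≤ 10 moves.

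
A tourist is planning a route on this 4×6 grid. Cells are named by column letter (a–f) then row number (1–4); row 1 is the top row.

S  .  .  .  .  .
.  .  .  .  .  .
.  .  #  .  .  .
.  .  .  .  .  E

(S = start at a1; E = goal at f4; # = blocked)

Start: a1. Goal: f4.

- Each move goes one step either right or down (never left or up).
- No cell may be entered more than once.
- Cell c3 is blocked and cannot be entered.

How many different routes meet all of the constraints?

32

A right/down-only route from a1 to f4 makes exactly 3 down-moves and 5 right-moves in some order.
With no other constraints that would be C(8,3) = 56 routes.
Subtract routes through each blocked cell (inclusion–exclusion for overlaps): − through c3: 24 → 32.
That gives 32 routes.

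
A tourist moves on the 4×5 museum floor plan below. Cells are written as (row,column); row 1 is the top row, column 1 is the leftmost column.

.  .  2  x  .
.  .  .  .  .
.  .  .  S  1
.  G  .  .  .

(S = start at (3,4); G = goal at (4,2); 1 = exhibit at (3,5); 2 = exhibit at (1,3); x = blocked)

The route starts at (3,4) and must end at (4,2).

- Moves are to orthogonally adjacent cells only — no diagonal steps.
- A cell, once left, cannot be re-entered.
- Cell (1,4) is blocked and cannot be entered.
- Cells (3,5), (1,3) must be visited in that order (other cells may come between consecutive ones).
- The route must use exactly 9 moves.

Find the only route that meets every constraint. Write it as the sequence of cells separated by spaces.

(3,4) (3,5) (2,5) (2,4) (2,3) (1,3) (1,2) (2,2) (3,2) (4,2)

The waypoints must appear in the order (3,5), (1,3), with no cell reused.
Route from (3,4): right to (3,5), up to (2,5), 2× left (reaching (2,3)), up to (1,3), left to (1,2), 3× down (reaching (4,2)) — 9 moves in all.
Check: order respected (1 at step 1, 2 at step 5); 9 moves as required.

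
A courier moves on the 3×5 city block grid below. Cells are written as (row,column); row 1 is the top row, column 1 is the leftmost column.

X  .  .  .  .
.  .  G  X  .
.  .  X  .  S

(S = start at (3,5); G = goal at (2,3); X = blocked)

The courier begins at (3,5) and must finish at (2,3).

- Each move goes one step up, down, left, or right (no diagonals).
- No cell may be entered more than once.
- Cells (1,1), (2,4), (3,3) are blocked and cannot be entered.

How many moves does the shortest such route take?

The Manhattan distance from (3,5) to (2,3) is |3−2| + |5−3| = 3, so at least 3 moves are needed.
That bound ignores the blocked cells. Measuring each leg by the fewest moves that actually steer around them ((3,5)→(2,3): 5) raises the lower bound to 5.
A route of 5 moves exists: (3,5) → (2,5) → (1,5) → (1,4) → (1,3) → (2,3).
Since 5 matches that lower bound, it is optimal.

5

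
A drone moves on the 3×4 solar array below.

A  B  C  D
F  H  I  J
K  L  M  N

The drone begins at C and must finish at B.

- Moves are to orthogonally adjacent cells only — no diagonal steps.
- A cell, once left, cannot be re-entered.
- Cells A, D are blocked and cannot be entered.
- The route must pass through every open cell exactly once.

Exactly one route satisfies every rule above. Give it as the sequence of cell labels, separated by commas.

Need to visit all 10 open cells exactly once, starting at C and ending at B.
Cell J has only two open neighbours (N and I), so the path must pass straight through it: one of those is the cell it's entered from and the other is where it exits.
Route from C: down 1 to I, right 1 to J, down 1 to N, left 3 to K, up 1 to F, right 1 to H, up 1 to B — 9 moves in all.
Check: all 10 open cells covered.

C, I, J, N, M, L, K, F, H, B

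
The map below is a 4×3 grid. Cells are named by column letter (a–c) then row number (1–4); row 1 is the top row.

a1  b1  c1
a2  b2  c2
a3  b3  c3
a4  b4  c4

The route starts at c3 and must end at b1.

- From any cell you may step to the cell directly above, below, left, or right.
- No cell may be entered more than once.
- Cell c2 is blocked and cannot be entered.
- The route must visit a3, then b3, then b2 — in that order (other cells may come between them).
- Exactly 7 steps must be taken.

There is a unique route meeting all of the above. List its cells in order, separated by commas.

The waypoints must appear in the order a3, b3, b2, with no cell reused.
Route from c3: down 1 to c4, left 2 to a4, up 1 to a3, right 1 to b3, up 2 to b1 — 7 moves in all.
Check: order respected (a3 at step 4, b3 at step 5, b2 at step 6); 7 moves as required.

c3, c4, b4, a4, a3, b3, b2, b1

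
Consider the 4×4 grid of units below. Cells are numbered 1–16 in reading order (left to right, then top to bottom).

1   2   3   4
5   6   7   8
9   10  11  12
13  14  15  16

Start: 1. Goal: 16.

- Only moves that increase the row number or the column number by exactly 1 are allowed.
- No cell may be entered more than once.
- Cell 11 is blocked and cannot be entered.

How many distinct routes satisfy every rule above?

8

A right/down-only route from 1 to 16 makes exactly 3 down-moves and 3 right-moves in some order.
With no other constraints that would be C(6,3) = 20 routes.
Subtract routes through each blocked cell (inclusion–exclusion for overlaps): − through 11: 12 → 8.
That gives 8 routes.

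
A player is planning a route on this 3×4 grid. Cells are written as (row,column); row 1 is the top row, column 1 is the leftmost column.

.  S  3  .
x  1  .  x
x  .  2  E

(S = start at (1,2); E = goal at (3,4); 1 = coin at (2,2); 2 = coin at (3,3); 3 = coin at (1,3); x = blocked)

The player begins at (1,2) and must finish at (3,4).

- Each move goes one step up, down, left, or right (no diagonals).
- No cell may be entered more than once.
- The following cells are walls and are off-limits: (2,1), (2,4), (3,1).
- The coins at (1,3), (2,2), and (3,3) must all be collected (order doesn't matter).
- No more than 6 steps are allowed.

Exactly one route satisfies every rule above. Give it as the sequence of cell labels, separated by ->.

Any route must reach (1,3), (2,2), and (3,3) and still end at (3,4) within 6 moves, so the order of the required stops is forced.
Route from (1,2): right to (1,3), down to (2,3), left to (2,2), down to (3,2), 2× right (reaching (3,4)) — 6 moves in all.
Check: all required cells visited; 6 ≤ 6 moves.

(1,2) -> (1,3) -> (2,3) -> (2,2) -> (3,2) -> (3,3) -> (3,4)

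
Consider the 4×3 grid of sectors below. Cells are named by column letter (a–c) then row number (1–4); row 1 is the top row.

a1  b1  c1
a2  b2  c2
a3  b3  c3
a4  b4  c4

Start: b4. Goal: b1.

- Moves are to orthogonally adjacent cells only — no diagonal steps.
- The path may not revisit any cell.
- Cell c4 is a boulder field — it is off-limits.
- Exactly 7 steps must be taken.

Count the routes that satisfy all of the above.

Need simple routes of exactly 7 moves from b4 to b1 (Manhattan distance 3, so 2 moves are spent on a detour and 2 undoing it).
Enumerating: b4 b3 a3 a2 b2 c2 c1 b1 | b4 b3 c3 c2 b2 a2 a1 b1 | b4 a4 a3 a2 b2 c2 c1 b1 | b4 a4 a3 b3 b2 a2 a1 b1 | b4 a4 a3 b3 b2 c2 c1 b1 | b4 a4 a3 b3 c3 c2 c1 b1 | b4 a4 a3 b3 c3 c2 b2 b1.
That gives 7 routes.

7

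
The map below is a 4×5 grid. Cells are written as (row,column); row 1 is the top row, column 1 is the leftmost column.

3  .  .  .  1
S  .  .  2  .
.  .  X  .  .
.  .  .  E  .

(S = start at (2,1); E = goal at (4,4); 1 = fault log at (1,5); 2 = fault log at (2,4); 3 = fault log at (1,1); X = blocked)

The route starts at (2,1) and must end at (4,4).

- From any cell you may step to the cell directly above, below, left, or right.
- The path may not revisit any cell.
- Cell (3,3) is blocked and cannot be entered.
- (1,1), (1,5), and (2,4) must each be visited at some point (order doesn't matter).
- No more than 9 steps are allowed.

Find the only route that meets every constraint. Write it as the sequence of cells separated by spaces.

The 9-move cap with required stops at (1,1), (1,5), (2,4) leaves no slack for detours.
Route from (2,1): up to (1,1), 4× right (reaching (1,5)), down to (2,5), left to (2,4), 2× down (reaching (4,4)) — 9 moves in all.
Check: all required cells visited; 9 ≤ 9 moves.

(2,1) (1,1) (1,2) (1,3) (1,4) (1,5) (2,5) (2,4) (3,4) (4,4)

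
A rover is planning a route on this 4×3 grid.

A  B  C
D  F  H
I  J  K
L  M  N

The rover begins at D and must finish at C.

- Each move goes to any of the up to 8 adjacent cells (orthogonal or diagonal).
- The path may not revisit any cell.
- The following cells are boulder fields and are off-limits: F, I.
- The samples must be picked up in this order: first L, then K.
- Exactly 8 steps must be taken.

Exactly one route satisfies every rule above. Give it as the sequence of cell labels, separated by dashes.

The waypoints must appear in the order L, K, with no cell reused.
Route from D: down-right to J, down-left to L, 2× right (reaching N), 2× up (reaching H), up-left to B, right to C — 8 moves in all.
Check: order respected (L at step 2, K at step 5); 8 moves as required.

D - J - L - M - N - K - H - B - C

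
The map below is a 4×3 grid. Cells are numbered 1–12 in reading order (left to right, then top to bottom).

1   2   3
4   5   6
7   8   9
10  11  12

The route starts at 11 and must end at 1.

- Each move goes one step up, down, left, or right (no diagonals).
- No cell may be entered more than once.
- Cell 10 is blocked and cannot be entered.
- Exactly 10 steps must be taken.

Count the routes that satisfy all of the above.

2

Need simple routes of exactly 10 moves from 11 to 1 (Manhattan distance 4, so 3 moves are spent on a detour and 3 undoing it).
Enumerating: 11 12 9 6 3 2 5 8 7 4 1 | 11 12 9 8 7 4 5 6 3 2 1.
That gives 2 routes.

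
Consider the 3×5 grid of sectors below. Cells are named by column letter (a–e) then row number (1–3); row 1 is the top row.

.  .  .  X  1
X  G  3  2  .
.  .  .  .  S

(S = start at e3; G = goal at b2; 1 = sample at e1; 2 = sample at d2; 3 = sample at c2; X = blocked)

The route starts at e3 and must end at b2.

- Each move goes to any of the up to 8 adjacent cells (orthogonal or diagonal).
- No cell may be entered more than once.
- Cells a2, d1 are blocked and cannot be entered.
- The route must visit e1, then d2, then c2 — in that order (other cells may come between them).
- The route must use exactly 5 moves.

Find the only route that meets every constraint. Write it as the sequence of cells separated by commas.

e3, e2, e1, d2, c2, b2

The waypoints must appear in the order e1, d2, c2, with no cell reused.
Route from e3: up 2 to e1, down-left 1 to d2, left 2 to b2 — 5 moves in all.
Check: order respected (1 at step 2, 2 at step 3, 3 at step 4); 5 moves as required.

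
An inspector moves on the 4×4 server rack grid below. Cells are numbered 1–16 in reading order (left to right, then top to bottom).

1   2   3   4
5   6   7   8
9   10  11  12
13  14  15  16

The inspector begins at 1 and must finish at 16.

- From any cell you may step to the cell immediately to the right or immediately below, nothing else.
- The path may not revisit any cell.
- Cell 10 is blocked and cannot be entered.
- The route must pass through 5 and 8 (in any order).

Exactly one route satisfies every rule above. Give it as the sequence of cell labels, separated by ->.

1 -> 5 -> 6 -> 7 -> 8 -> 12 -> 16

Moves only go right or down, so the column and row indices never decrease.
Route from 1: down to 5, 3× right (reaching 8), 2× down (reaching 16) — 6 moves in all.
Check: all required cells visited.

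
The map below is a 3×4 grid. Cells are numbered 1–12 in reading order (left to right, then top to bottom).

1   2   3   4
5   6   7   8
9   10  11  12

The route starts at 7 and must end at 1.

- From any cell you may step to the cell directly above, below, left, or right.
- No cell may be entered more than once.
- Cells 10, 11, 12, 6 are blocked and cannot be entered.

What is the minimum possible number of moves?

3

The Manhattan distance from 7 to 1 is |2−1| + |3−1| = 3, so at least 3 moves are needed.
A route of 3 moves achieves this: 7 → 3 → 2 → 1.
Since 3 matches the lower bound, it is optimal.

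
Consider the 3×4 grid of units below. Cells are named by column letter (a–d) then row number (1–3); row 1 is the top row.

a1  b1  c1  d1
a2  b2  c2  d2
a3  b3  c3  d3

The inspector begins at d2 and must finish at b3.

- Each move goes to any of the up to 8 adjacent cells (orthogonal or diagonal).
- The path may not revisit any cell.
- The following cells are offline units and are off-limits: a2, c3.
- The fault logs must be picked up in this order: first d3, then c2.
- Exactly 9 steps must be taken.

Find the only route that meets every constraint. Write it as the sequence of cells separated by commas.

d2, d3, c2, d1, c1, b1, a1, b2, a3, b3

The waypoints must appear in the order d3, c2, with no cell reused.
Route from d2: down 1 to d3, up-left 1 to c2, up-right 1 to d1, left 3 to a1, down-right 1 to b2, down-left 1 to a3, right 1 to b3 — 9 moves in all.
Check: order respected (d3 at step 1, c2 at step 2); 9 moves as required.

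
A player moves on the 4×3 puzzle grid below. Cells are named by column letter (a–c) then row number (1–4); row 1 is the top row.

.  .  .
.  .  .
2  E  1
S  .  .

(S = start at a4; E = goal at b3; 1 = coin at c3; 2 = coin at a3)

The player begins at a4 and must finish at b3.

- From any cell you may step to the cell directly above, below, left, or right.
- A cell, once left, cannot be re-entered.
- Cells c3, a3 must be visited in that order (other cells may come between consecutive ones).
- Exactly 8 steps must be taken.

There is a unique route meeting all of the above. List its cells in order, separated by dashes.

The waypoints must appear in the order c3, a3, with no cell reused.
Route from a4: 2× right (reaching c4), 2× up (reaching c2), 2× left (reaching a2), down to a3, right to b3 — 8 moves in all.
Check: order respected (1 at step 3, 2 at step 7); 8 moves as required.

a4 - b4 - c4 - c3 - c2 - b2 - a2 - a3 - b3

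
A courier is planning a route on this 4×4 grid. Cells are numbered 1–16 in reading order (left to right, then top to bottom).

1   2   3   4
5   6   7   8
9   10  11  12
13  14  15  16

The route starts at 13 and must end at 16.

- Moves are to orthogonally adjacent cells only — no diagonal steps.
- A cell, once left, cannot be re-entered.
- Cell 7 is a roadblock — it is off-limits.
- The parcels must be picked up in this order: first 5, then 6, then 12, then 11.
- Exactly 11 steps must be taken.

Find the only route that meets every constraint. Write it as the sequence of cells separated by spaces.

13 9 5 6 2 3 4 8 12 11 15 16

The waypoints must appear in the order 5, 6, 12, 11, with no cell reused.
Route from 13: up 2 to 5, right 1 to 6, up 1 to 2, right 2 to 4, down 2 to 12, left 1 to 11, down 1 to 15, right 1 to 16 — 11 moves in all.
Check: order respected (5 at step 2, 6 at step 3, 12 at step 8, 11 at step 9); 11 moves as required.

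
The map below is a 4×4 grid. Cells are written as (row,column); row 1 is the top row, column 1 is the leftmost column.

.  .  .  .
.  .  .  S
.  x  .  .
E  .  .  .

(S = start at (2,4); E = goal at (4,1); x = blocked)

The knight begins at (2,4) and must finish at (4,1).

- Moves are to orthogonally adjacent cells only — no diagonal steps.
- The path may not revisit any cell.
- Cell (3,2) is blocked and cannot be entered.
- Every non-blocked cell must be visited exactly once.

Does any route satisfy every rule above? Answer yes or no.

Colour the cells like a checkerboard: each orthogonal step flips colour, so a Hamiltonian route alternates colours. Here there are 8 cells of one colour and 7 of the other, with start on the opposite colour to the goal — the counts and endpoints can't be arranged into an alternating sequence of length 15, so no Hamiltonian route exists.

no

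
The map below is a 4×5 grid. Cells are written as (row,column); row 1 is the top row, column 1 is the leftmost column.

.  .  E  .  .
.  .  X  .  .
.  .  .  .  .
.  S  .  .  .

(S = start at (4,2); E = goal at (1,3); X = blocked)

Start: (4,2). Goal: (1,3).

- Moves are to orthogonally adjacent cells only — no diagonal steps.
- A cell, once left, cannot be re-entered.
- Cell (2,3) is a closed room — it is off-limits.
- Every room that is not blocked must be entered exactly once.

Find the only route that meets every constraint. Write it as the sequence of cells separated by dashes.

(4,2) - (4,1) - (3,1) - (2,1) - (1,1) - (1,2) - (2,2) - (3,2) - (3,3) - (4,3) - (4,4) - (4,5) - (3,5) - (3,4) - (2,4) - (2,5) - (1,5) - (1,4) - (1,3)

Need to visit all 19 open cells exactly once, starting at (4,2) and ending at (1,3).
Route from (4,2): left 1 to (4,1), up 3 to (1,1), right 1 to (1,2), down 2 to (3,2), right 1 to (3,3), down 1 to (4,3), right 2 to (4,5), up 1 to (3,5), left 1 to (3,4), up 1 to (2,4), right 1 to (2,5), up 1 to (1,5), left 2 to (1,3) — 18 moves in all.
Check: all 19 open cells covered.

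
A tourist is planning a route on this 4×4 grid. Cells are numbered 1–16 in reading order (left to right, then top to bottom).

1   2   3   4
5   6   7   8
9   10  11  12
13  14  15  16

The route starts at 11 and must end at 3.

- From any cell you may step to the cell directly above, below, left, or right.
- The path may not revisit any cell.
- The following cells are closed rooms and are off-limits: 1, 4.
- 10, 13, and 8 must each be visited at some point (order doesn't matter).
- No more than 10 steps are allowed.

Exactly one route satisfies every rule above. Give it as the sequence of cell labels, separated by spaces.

11 10 9 13 14 15 16 12 8 7 3

The 10-move cap with required stops at 10, 13, 8 leaves no slack for detours.
Route from 11: 2× left (reaching 9), down to 13, 3× right (reaching 16), 2× up (reaching 8), left to 7, up to 3 — 10 moves in all.
Check: all required cells visited; 10 ≤ 10 moves.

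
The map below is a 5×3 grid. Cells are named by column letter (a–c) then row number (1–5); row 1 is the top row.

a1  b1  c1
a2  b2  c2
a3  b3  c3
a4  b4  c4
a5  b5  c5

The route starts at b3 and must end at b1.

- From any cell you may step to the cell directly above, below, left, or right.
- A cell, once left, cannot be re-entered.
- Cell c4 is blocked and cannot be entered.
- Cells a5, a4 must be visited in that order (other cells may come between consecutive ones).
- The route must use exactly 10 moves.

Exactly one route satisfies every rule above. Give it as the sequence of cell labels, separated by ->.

The waypoints must appear in the order a5, a4, with no cell reused.
Route from b3: down 2 to b5, left 1 to a5, up 3 to a2, right 2 to c2, up 1 to c1, left 1 to b1 — 10 moves in all.
Check: order respected (a5 at step 3, a4 at step 4); 10 moves as required.

b3 -> b4 -> b5 -> a5 -> a4 -> a3 -> a2 -> b2 -> c2 -> c1 -> b1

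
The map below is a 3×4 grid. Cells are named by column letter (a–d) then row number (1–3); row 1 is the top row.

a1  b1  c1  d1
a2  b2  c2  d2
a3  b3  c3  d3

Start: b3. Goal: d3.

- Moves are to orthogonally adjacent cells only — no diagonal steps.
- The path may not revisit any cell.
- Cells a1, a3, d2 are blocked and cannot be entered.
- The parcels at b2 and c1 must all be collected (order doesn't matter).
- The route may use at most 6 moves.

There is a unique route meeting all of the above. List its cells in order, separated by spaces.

b3 b2 b1 c1 c2 c3 d3

Any route must reach b2 and c1 and still end at d3 within 6 moves, so the order of the required stops is forced.
Route from b3: up 2 to b1, right 1 to c1, down 2 to c3, right 1 to d3 — 6 moves in all.
Check: all required cells visited; 6 ≤ 6 moves.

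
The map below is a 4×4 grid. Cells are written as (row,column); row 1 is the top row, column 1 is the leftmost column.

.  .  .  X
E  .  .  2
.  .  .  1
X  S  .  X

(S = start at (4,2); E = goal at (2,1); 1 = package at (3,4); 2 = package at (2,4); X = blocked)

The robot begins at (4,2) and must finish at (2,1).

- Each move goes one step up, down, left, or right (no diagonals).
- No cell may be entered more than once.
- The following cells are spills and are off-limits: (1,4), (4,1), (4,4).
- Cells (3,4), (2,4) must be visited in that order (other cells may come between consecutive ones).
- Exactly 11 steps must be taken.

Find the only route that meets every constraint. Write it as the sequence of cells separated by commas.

(4,2), (4,3), (3,3), (3,4), (2,4), (2,3), (1,3), (1,2), (2,2), (3,2), (3,1), (2,1)

The waypoints must appear in the order (3,4), (2,4), with no cell reused.
Route from (4,2): right to (4,3), up to (3,3), right to (3,4), up to (2,4), left to (2,3), up to (1,3), left to (1,2), 2× down (reaching (3,2)), left to (3,1), up to (2,1) — 11 moves in all.
Check: order respected (1 at step 3, 2 at step 4); 11 moves as required.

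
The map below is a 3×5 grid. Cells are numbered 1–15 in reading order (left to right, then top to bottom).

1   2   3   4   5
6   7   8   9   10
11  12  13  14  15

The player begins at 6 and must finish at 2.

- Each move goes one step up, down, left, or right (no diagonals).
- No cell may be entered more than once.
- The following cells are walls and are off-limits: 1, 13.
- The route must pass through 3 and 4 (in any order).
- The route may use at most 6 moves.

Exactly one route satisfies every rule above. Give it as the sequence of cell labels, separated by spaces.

Any route must reach 3 and 4 and still end at 2 within 6 moves, so the order of the required stops is forced.
Route from 6: 3× right (reaching 9), up to 4, 2× left (reaching 2) — 6 moves in all.
Check: all required cells visited; 6 ≤ 6 moves.

6 7 8 9 4 3 2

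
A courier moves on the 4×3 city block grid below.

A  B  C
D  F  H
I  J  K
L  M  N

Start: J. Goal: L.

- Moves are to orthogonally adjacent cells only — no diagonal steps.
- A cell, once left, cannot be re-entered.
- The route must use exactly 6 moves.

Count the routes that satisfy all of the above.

3

Need simple routes of exactly 6 moves from J to L (Manhattan distance 2, so 2 moves are spent on a detour and 2 undoing it).
Enumerating: J F B A D I L | J F H K N M L | J K H F D I L.
That gives 3 routes.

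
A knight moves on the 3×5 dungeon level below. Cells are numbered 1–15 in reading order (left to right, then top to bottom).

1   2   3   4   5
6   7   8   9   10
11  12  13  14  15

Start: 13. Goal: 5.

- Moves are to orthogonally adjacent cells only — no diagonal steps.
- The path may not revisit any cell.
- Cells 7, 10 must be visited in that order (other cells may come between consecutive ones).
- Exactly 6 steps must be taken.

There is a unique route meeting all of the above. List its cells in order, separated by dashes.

13 - 12 - 7 - 8 - 9 - 10 - 5

The waypoints must appear in the order 7, 10, with no cell reused.
Route from 13: left to 12, up to 7, 3× right (reaching 10), up to 5 — 6 moves in all.
Check: order respected (7 at step 2, 10 at step 5); 6 moves as required.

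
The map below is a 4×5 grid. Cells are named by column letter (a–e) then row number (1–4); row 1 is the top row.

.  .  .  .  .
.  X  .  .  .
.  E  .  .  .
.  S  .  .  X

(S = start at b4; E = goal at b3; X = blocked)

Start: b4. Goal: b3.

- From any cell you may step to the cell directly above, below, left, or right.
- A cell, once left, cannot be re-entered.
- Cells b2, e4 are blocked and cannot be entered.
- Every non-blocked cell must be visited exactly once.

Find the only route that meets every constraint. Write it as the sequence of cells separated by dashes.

b4 - a4 - a3 - a2 - a1 - b1 - c1 - c2 - d2 - d1 - e1 - e2 - e3 - d3 - d4 - c4 - c3 - b3

Need to visit all 18 open cells exactly once, starting at b4 and ending at b3.
Cell a1 has only two open neighbours (a2 and b1), so the path must pass straight through it: one of those is the cell it's entered from and the other is where it exits.
Route from b4: left to a4, 3× up (reaching a1), 2× right (reaching c1), down to c2, right to d2, up to d1, right to e1, 2× down (reaching e3), left to d3, down to d4, left to c4, up to c3, left to b3 — 17 moves in all.
Check: all 18 open cells covered.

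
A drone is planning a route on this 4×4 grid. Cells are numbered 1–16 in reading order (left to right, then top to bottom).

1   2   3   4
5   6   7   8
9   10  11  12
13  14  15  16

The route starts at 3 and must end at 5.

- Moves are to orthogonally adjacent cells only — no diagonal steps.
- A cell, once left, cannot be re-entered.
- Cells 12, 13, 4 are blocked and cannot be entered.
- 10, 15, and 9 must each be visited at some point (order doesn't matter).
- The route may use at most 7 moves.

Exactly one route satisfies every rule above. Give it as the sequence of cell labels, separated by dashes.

Any route must reach 10, 15, and 9 and still end at 5 within 7 moves, so the order of the required stops is forced.
Route from 3: down 3 to 15, left 1 to 14, up 1 to 10, left 1 to 9, up 1 to 5 — 7 moves in all.
Check: all required cells visited; 7 ≤ 7 moves.

3 - 7 - 11 - 15 - 14 - 10 - 9 - 5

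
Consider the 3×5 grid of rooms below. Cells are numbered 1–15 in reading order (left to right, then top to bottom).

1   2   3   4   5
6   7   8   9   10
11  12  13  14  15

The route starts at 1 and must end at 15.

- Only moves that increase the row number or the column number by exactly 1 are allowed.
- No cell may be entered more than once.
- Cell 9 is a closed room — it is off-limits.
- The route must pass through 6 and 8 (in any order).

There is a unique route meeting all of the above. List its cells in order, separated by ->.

1 -> 6 -> 7 -> 8 -> 13 -> 14 -> 15

Moves only go right or down, so the column and row indices never decrease.
Route from 1: down 1 to 6, right 2 to 8, down 1 to 13, right 2 to 15 — 6 moves in all.
Check: all required cells visited.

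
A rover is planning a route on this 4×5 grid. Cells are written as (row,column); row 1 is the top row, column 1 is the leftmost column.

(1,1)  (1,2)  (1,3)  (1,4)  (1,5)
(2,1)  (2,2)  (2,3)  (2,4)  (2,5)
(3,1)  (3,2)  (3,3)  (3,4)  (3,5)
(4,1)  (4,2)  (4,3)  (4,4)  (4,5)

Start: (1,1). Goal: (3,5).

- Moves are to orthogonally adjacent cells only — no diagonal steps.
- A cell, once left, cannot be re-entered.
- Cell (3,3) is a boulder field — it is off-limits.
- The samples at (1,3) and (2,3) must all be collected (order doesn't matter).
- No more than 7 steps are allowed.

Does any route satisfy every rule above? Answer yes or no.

yes

One route that works: (1,1) → (1,2) → (1,3) → (2,3) → (2,4) → (3,4) → (3,5).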